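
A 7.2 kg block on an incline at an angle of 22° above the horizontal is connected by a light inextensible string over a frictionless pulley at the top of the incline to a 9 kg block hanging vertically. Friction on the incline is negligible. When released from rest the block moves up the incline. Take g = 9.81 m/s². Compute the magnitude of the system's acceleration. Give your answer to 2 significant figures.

3.8 m/s²

For the block on the incline: the weight component along the slope is m₁g sin 22° = 7.2 × 9.81 × 0.3746 = 26.459 N and the normal force is N = m₁g cos 22° = 65.489 N.
Newton's second law for the block (up-slope positive): T − 26.459 = 7.2 a. For the hanging block (downward positive): 9 × 9.81 − T = 9 a.
Adding the two equations eliminates T: 61.831 = 16.2 a, so a = 3.8167 m/s².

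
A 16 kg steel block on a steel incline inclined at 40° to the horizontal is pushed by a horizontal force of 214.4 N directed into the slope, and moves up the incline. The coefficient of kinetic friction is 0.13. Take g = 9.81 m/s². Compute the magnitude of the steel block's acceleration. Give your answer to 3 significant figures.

The horizontal push has components F cos 40° = 214.4 × 0.7660 = 164.230 N up the incline and F sin 40° = 214.4 × 0.6428 = 137.816 N pressing into the surface.
The normal force is therefore N = mg cos 40° + F sin 40° = 120.231 + 137.816 = 258.047 N, and kinetic friction down the slope is μN = 0.13 × 258.047 = 33.546 N.
Along the incline: F cos 40° − mg sin 40° − μN = ma, so 164.230 − 100.894 − 33.546 = 16 a, giving a = 1.8619 m/s².

1.86 m/s²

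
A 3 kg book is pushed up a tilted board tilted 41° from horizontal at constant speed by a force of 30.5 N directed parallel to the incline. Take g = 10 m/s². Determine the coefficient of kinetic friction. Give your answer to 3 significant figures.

0.478

At constant speed ΣF = 0 along the incline. The applied 30.5 N acts up the slope; the weight component mg sin 41° = 19.682 N and kinetic friction μN both act down the slope.
So 30.5 = 19.682 + μ × 22.641, giving μ = (30.5 − 19.682) / 22.641 = 0.4778.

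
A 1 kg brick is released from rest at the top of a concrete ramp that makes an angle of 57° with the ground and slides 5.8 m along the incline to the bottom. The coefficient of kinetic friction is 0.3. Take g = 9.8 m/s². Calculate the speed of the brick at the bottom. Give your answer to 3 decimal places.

8.762 m/s

The weight component along the incline is mg sin 57° = 8.219 N and the normal force is N = mg cos 57° = 5.337 N.
Friction up the slope is f = μN = 0.3 × 5.337 = 1.601 N, so the net downslope force is 8.219 − 1.601 = 6.618 N and a = 6.618 / 1 = 6.6180 m/s².
Starting from rest over a distance of 5.8 m, v² = 2aL = 2 × 6.6180 × 5.8 = 76.7688, so v = 8.7618 m/s.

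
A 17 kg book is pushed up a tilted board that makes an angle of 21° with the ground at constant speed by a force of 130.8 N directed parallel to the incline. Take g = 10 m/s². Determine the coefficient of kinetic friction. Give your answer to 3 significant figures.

0.440

At constant speed ΣF = 0 along the incline. The applied 130.8 N acts up the slope; the weight component mg sin 21° = 60.923 N and kinetic friction μN both act down the slope.
So 130.8 = 60.923 + μ × 158.709, giving μ = (130.8 − 60.923) / 158.709 = 0.4403.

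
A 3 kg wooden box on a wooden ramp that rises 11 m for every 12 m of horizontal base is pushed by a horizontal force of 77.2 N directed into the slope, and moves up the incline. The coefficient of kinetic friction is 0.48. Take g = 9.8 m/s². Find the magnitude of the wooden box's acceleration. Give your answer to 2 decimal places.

0.53 m/s²

The horizontal push has components F cos 42.51° = 77.2 × 0.7372 = 56.912 N up the incline and F sin 42.51° = 77.2 × 0.6757 = 52.164 N pressing into the surface.
The normal force is therefore N = mg cos 42.51° + F sin 42.51° = 21.674 + 52.164 = 73.838 N, and kinetic friction down the slope is μN = 0.48 × 73.838 = 35.442 N.
Along the incline: F cos 42.51° − mg sin 42.51° − μN = ma, so 56.912 − 19.866 − 35.442 = 3 a, giving a = 0.5347 m/s².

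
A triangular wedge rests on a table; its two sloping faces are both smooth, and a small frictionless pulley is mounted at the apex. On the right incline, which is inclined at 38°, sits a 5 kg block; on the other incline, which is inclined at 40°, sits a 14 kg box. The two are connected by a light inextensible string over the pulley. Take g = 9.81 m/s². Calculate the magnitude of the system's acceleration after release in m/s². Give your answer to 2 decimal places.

Resolve each weight along its own incline: the 5 kg mass has component 5 × 9.81 × sin 38° = 30.198 N down its slope, and the 14 kg mass has 14 × 9.81 × sin 40° = 88.280 N down its slope.
The 14 kg side's 88.280 N exceeds the other side's 30.198 N, so that mass slides down and the 5 kg mass slides up. Taking that direction as positive, Newton's second law for the whole system gives 88.280 − 30.198 = (5 + 14) a, so a = 58.082 / 19 = 3.0569 m/s².

3.06 m/s²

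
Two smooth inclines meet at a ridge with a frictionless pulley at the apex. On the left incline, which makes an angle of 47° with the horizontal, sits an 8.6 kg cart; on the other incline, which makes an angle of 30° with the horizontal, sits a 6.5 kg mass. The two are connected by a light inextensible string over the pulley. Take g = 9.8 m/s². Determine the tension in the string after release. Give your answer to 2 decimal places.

Resolve each weight along its own incline: the 8.6 kg mass has component 8.6 × 9.8 × sin 47° = 61.638 N down its slope, and the 6.5 kg mass has 6.5 × 9.8 × sin 30° = 31.850 N down its slope.
The 8.6 kg side's 61.638 N exceeds the other side's 31.850 N, so that mass slides down and the 6.5 kg mass slides up. Taking that direction as positive, Newton's second law for the whole system gives 61.638 − 31.850 = (8.6 + 6.5) a, so a = 29.788 / 15.1 = 1.9727 m/s².
For the 6.5 kg mass (up-slope positive): T − 31.850 = 6.5 × 1.9727, so T = 44.673 N.

44.67 N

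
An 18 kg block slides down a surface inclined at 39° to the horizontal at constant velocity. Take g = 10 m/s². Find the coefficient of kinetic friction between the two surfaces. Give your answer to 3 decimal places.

At constant velocity the net force along the incline is zero: mg sin 39° = μ mg cos 39°.
So μ = tan 39° = 0.6293 / 0.7771 = 0.8098.

0.810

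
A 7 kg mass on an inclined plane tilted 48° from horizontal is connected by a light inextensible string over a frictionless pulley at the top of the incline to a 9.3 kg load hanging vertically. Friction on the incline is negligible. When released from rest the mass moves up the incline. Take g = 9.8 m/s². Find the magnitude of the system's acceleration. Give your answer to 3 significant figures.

For the mass on the incline: the weight component along the slope is m₁g sin 48° = 7 × 9.8 × 0.7431 = 50.977 N and the normal force is N = m₁g cos 48° = 45.902 N.
Newton's second law for the mass (up-slope positive): T − 50.977 = 7 a. For the hanging load (downward positive): 9.3 × 9.8 − T = 9.3 a.
Adding the two equations eliminates T: 40.163 = 16.3 a, so a = 2.4640 m/s².

2.46 m/s²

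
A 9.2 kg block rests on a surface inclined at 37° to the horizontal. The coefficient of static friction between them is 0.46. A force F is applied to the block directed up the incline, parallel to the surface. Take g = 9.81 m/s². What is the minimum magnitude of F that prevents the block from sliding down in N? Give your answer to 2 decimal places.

The normal force is N = mg cos 37° = 72.078 N. With F at its minimum the block is on the verge of sliding down, so static friction is at its maximum μ_s N = 0.46 × 72.078 = 33.156 N and acts up the slope.
Equilibrium along the incline: F + μ_s N = mg sin 37°, so F = 54.315 − 33.156 = 21.159 N.

21.16 N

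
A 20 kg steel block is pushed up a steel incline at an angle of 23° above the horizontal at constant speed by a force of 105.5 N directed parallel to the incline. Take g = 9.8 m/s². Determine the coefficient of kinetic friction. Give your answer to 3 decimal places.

0.160

At constant speed ΣF = 0 along the incline. The applied 105.5 N acts up the slope; the weight component mg sin 23° = 76.583 N and kinetic friction μN both act down the slope.
So 105.5 = 76.583 + μ × 180.419, giving μ = (105.5 − 76.583) / 180.419 = 0.1603.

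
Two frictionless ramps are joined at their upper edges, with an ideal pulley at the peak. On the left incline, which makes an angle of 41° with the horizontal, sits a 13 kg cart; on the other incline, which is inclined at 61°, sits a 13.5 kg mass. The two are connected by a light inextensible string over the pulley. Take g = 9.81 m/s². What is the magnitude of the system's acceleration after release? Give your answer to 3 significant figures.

Resolve each weight along its own incline: the 13 kg mass has component 13 × 9.81 × sin 41° = 83.667 N down its slope, and the 13.5 kg mass has 13.5 × 9.81 × sin 61° = 115.830 N down its slope.
The 13.5 kg side's 115.830 N exceeds the other side's 83.667 N, so that mass slides down and the 13 kg mass slides up. Taking that direction as positive, Newton's second law for the whole system gives 115.830 − 83.667 = (13 + 13.5) a, so a = 32.163 / 26.5 = 1.2137 m/s².

1.21 m/s²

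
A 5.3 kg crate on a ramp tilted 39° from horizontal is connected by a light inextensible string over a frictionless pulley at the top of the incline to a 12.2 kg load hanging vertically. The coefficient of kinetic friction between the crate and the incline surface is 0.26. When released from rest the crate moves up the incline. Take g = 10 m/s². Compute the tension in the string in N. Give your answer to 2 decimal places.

For the crate on the incline: the weight component along the slope is m₁g sin 39° = 5.3 × 10 × 0.6293 = 33.353 N and the normal force is N = m₁g cos 39° = 41.189 N.
Kinetic friction opposes the crate's motion up the incline: f = μN = 0.26 × 41.189 = 10.709 N acting down the slope.
Newton's second law for the crate (up-slope positive): T − 33.353 − 10.709 = 5.3 a. For the hanging load (downward positive): 12.2 × 10 − T = 12.2 a.
Adding the two equations eliminates T: 77.938 = 17.5 a, so a = 4.4536 m/s².
Then from the hanging load's equation, T = 12.2 × (10 − 4.4536) = 67.666 N.

67.67 N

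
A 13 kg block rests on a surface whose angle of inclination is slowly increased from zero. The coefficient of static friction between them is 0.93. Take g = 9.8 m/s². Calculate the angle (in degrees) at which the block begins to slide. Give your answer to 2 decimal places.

42.92°

At the threshold of sliding, static friction is at its maximum μ_s N and exactly balances the weight component along the incline: mg sin θ = μ_s mg cos θ.
Hence tan θ = μ_s = 0.93, so θ = arctan(0.93) = 42.9228°.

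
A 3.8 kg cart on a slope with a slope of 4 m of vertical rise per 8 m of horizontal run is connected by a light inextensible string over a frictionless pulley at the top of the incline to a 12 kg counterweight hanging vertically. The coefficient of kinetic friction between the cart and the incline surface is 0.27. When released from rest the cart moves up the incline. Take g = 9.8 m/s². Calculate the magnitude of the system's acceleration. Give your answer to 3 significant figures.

For the cart on the incline: the weight component along the slope is m₁g sin 26.57° = 3.8 × 9.8 × 0.4472 = 16.654 N and the normal force is N = m₁g cos 26.57° = 33.308 N.
Kinetic friction opposes the cart's motion up the incline: f = μN = 0.27 × 33.308 = 8.993 N acting down the slope.
Newton's second law for the cart (up-slope positive): T − 16.654 − 8.993 = 3.8 a. For the hanging counterweight (downward positive): 12 × 9.8 − T = 12 a.
Adding the two equations eliminates T: 91.953 = 15.8 a, so a = 5.8198 m/s².

5.82 m/s²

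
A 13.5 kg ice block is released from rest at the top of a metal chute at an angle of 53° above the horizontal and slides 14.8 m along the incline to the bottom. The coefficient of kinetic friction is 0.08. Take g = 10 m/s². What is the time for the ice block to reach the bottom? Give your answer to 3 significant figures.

The weight component along the incline is mg sin 53° = 107.816 N and the normal force is N = mg cos 53° = 81.245 N.
Friction up the slope is f = μN = 0.08 × 81.245 = 6.500 N, so the net downslope force is 107.816 − 6.500 = 101.316 N and a = 101.316 / 13.5 = 7.5049 m/s².
Starting from rest, L = ½at², so t = √(2L/a) = √(2 × 14.8 / 7.5049) = 1.9860 s.

1.99 s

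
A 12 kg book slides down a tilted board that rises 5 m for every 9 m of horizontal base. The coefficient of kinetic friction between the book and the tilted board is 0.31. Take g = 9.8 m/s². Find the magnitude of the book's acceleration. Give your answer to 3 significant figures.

2.10 m/s²

Resolving the weight along the incline: the component pulling the book down the slope is mg sin 29.05° = 12 × 9.8 × 0.4856 = 57.107 N, and the normal force is N = mg cos 29.05° = 12 × 9.8 × 0.8742 = 102.806 N.
Kinetic friction acts up the slope with magnitude f = μN = 0.31 × 102.806 = 31.870 N.
Net force along the incline is 57.107 − 31.870 = 25.237 N, so a = 25.237 / 12 = 2.1031 m/s².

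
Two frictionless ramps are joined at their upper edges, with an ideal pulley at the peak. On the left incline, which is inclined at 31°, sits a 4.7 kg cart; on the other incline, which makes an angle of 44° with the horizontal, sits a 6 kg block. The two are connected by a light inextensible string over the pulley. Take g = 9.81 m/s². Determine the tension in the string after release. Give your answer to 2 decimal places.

Resolve each weight along its own incline: the 4.7 kg mass has component 4.7 × 9.81 × sin 31° = 23.747 N down its slope, and the 6 kg mass has 6 × 9.81 × sin 44° = 40.888 N down its slope.
The 6 kg side's 40.888 N exceeds the other side's 23.747 N, so that mass slides down and the 4.7 kg mass slides up. Taking that direction as positive, Newton's second law for the whole system gives 40.888 − 23.747 = (4.7 + 6) a, so a = 17.141 / 10.7 = 1.6020 m/s².
For the 4.7 kg mass (up-slope positive): T − 23.747 = 4.7 × 1.6020, so T = 31.276 N.

31.28 N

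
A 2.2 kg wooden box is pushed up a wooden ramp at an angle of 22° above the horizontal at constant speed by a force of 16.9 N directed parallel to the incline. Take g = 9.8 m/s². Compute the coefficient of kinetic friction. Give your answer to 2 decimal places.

0.44

At constant speed ΣF = 0 along the incline. The applied 16.9 N acts up the slope; the weight component mg sin 22° = 8.077 N and kinetic friction μN both act down the slope.
So 16.9 = 8.077 + μ × 19.990, giving μ = (16.9 − 8.077) / 19.990 = 0.4414.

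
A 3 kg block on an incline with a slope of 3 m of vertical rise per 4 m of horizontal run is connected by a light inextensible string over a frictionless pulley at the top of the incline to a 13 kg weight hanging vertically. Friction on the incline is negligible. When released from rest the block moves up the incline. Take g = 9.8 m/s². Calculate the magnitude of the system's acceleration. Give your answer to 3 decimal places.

For the block on the incline: the weight component along the slope is m₁g sin 36.87° = 3 × 9.8 × 0.6000 = 17.640 N and the normal force is N = m₁g cos 36.87° = 23.520 N.
Newton's second law for the block (up-slope positive): T − 17.640 = 3 a. For the hanging weight (downward positive): 13 × 9.8 − T = 13 a.
Adding the two equations eliminates T: 109.760 = 16 a, so a = 6.8600 m/s².

6.860 m/s²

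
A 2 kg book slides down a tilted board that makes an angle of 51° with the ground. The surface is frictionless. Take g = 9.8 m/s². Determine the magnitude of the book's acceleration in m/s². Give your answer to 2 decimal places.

7.62 m/s²

Resolving the weight along the incline: the component pulling the book down the slope is mg sin 51° = 2 × 9.8 × 0.7771 = 15.231 N, and the normal force is N = mg cos 51° = 2 × 9.8 × 0.6293 = 12.334 N.
With no friction the net force along the incline is 15.231 N, so a = g sin 51° = 15.231 / 2 = 7.6155 m/s².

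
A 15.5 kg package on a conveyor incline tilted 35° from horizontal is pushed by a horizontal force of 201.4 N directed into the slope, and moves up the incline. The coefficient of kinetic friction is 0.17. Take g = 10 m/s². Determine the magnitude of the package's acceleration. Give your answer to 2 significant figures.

The horizontal push has components F cos 35° = 201.4 × 0.8192 = 164.987 N up the incline and F sin 35° = 201.4 × 0.5736 = 115.523 N pressing into the surface.
The normal force is therefore N = mg cos 35° + F sin 35° = 126.976 + 115.523 = 242.499 N, and kinetic friction down the slope is μN = 0.17 × 242.499 = 41.225 N.
Along the incline: F cos 35° − mg sin 35° − μN = ma, so 164.987 − 88.908 − 41.225 = 15.5 a, giving a = 2.2486 m/s².

2.2 m/s²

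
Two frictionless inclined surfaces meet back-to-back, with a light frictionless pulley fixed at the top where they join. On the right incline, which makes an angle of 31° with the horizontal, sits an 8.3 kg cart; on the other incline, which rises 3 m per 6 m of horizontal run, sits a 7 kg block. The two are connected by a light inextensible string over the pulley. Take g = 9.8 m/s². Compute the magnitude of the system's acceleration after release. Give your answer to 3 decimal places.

Resolve each weight along its own incline: the 8.3 kg mass has component 8.3 × 9.8 × sin 31° = 41.893 N down its slope, and the 7 kg mass has 7 × 9.8 × sin 26.57° = 30.679 N down its slope.
The 8.3 kg side's 41.893 N exceeds the other side's 30.679 N, so that mass slides down and the 7 kg mass slides up. Taking that direction as positive, Newton's second law for the whole system gives 41.893 − 30.679 = (8.3 + 7) a, so a = 11.214 / 15.3 = 0.7329 m/s².

0.733 m/s²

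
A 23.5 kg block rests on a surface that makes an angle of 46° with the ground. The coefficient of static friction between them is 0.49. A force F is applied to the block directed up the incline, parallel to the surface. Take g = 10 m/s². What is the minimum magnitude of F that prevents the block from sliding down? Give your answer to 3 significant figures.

The normal force is N = mg cos 46° = 163.245 N. With F at its minimum the block is on the verge of sliding down, so static friction is at its maximum μ_s N = 0.49 × 163.245 = 79.990 N and acts up the slope.
Equilibrium along the incline: F + μ_s N = mg sin 46°, so F = 169.045 − 79.990 = 89.055 N.

89.1 N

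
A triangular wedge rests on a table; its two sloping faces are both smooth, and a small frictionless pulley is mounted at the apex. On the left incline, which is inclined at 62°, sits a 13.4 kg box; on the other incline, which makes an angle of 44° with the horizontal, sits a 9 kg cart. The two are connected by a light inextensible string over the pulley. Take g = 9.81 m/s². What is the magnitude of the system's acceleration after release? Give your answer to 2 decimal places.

Resolve each weight along its own incline: the 13.4 kg mass has component 13.4 × 9.81 × sin 62° = 116.067 N down its slope, and the 9 kg mass has 9 × 9.81 × sin 44° = 61.331 N down its slope.
The 13.4 kg side's 116.067 N exceeds the other side's 61.331 N, so that mass slides down and the 9 kg mass slides up. Taking that direction as positive, Newton's second law for the whole system gives 116.067 − 61.331 = (13.4 + 9) a, so a = 54.736 / 22.4 = 2.4436 m/s².

2.44 m/s²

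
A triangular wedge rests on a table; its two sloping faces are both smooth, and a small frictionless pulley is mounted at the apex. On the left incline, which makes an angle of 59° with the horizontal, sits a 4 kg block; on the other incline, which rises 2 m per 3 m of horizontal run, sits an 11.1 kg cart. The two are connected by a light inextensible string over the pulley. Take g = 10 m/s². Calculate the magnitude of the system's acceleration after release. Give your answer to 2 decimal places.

1.81 m/s²

Resolve each weight along its own incline: the 4 kg mass has component 4 × 10 × sin 59° = 34.287 N down its slope, and the 11.1 kg mass has 11.1 × 10 × sin 33.69° = 61.572 N down its slope.
The 11.1 kg side's 61.572 N exceeds the other side's 34.287 N, so that mass slides down and the 4 kg mass slides up. Taking that direction as positive, Newton's second law for the whole system gives 61.572 − 34.287 = (4 + 11.1) a, so a = 27.285 / 15.1 = 1.8070 m/s².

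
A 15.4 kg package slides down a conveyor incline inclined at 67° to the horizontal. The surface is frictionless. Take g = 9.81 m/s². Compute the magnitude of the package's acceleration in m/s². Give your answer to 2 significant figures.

9.0 m/s²

Resolving the weight along the incline: the component pulling the package down the slope is mg sin 67° = 15.4 × 9.81 × 0.9205 = 139.064 N, and the normal force is N = mg cos 67° = 15.4 × 9.81 × 0.3907 = 59.025 N.
With no friction the net force along the incline is 139.064 N, so a = g sin 67° = 139.064 / 15.4 = 9.0301 m/s².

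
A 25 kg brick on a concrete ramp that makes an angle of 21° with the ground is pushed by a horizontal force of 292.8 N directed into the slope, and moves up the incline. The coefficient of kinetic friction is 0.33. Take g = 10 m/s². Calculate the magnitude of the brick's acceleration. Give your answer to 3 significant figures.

The horizontal push has components F cos 21° = 292.8 × 0.9336 = 273.358 N up the incline and F sin 21° = 292.8 × 0.3584 = 104.940 N pressing into the surface.
The normal force is therefore N = mg cos 21° + F sin 21° = 233.400 + 104.940 = 338.340 N, and kinetic friction down the slope is μN = 0.33 × 338.340 = 111.652 N.
Along the incline: F cos 21° − mg sin 21° − μN = ma, so 273.358 − 89.600 − 111.652 = 25 a, giving a = 2.8842 m/s².

2.88 m/s²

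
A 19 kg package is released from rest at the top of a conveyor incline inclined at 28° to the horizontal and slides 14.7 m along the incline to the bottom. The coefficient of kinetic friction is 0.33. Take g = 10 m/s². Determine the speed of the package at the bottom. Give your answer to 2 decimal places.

7.24 m/s

The weight component along the incline is mg sin 28° = 89.200 N and the normal force is N = mg cos 28° = 167.760 N.
Friction up the slope is f = μN = 0.33 × 167.760 = 55.361 N, so the net downslope force is 89.200 − 55.361 = 33.839 N and a = 33.839 / 19 = 1.7810 m/s².
Starting from rest over a distance of 14.7 m, v² = 2aL = 2 × 1.7810 × 14.7 = 52.3614, so v = 7.2361 m/s.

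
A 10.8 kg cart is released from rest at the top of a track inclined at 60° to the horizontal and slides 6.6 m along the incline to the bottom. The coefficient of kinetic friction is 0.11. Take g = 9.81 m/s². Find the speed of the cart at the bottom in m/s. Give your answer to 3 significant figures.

10.2 m/s

The weight component along the incline is mg sin 60° = 91.754 N and the normal force is N = mg cos 60° = 52.974 N.
Friction up the slope is f = μN = 0.11 × 52.974 = 5.827 N, so the net downslope force is 91.754 − 5.827 = 85.927 N and a = 85.927 / 10.8 = 7.9562 m/s².
Starting from rest over a distance of 6.6 m, v² = 2aL = 2 × 7.9562 × 6.6 = 105.0218, so v = 10.2480 m/s.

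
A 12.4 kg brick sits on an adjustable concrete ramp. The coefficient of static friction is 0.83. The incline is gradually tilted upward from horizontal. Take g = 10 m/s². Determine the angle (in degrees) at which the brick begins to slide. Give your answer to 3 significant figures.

39.7°

At the threshold of sliding, static friction is at its maximum μ_s N and exactly balances the weight component along the incline: mg sin θ = μ_s mg cos θ.
Hence tan θ = μ_s = 0.83, so θ = arctan(0.83) = 39.6927°.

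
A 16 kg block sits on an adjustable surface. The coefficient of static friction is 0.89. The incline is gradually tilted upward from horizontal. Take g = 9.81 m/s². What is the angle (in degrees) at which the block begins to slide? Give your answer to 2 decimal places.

41.67°

At the threshold of sliding, static friction is at its maximum μ_s N and exactly balances the weight component along the incline: mg sin θ = μ_s mg cos θ.
Hence tan θ = μ_s = 0.89, so θ = arctan(0.89) = 41.6691°.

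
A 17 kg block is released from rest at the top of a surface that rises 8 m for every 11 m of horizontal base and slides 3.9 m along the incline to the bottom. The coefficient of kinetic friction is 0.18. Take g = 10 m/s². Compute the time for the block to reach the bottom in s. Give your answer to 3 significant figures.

1.33 s

The weight component along the incline is mg sin 36.03° = 99.989 N and the normal force is N = mg cos 36.03° = 137.485 N.
Friction up the slope is f = μN = 0.18 × 137.485 = 24.747 N, so the net downslope force is 99.989 − 24.747 = 75.242 N and a = 75.242 / 17 = 4.4260 m/s².
Starting from rest, L = ½at², so t = √(2L/a) = √(2 × 3.9 / 4.4260) = 1.3275 s.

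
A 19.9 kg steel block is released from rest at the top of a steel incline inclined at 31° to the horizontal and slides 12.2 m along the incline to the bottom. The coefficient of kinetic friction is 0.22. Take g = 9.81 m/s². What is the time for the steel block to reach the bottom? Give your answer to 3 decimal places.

The weight component along the incline is mg sin 31° = 100.545 N and the normal force is N = mg cos 31° = 167.335 N.
Friction up the slope is f = μN = 0.22 × 167.335 = 36.814 N, so the net downslope force is 100.545 − 36.814 = 63.731 N and a = 63.731 / 19.9 = 3.2026 m/s².
Starting from rest, L = ½at², so t = √(2L/a) = √(2 × 12.2 / 3.2026) = 2.7602 s.

2.760 s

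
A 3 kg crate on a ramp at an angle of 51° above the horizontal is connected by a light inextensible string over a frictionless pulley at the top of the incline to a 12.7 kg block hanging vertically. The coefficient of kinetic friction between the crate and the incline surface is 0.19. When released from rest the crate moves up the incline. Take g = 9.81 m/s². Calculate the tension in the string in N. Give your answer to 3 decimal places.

For the crate on the incline: the weight component along the slope is m₁g sin 51° = 3 × 9.81 × 0.7771 = 22.870 N and the normal force is N = m₁g cos 51° = 18.521 N.
Kinetic friction opposes the crate's motion up the incline: f = μN = 0.19 × 18.521 = 3.519 N acting down the slope.
Newton's second law for the crate (up-slope positive): T − 22.870 − 3.519 = 3 a. For the hanging block (downward positive): 12.7 × 9.81 − T = 12.7 a.
Adding the two equations eliminates T: 98.198 = 15.7 a, so a = 6.2546 m/s².
Then from the hanging block's equation, T = 12.7 × (9.81 − 6.2546) = 45.154 N.

45.154 N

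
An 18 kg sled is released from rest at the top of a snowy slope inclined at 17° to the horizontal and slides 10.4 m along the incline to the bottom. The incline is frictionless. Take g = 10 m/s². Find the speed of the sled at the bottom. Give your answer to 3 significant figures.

The weight component along the incline is mg sin 17° = 52.627 N and the normal force is N = mg cos 17° = 172.135 N.
With no friction, a = g sin 17° = 2.9237 m/s².
Starting from rest over a distance of 10.4 m, v² = 2aL = 2 × 2.9237 × 10.4 = 60.8130, so v = 7.7983 m/s.

7.80 m/s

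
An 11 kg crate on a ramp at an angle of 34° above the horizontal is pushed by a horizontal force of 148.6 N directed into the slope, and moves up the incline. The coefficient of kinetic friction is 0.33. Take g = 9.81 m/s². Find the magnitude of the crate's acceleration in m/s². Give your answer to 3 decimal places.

The horizontal push has components F cos 34° = 148.6 × 0.8290 = 123.189 N up the incline and F sin 34° = 148.6 × 0.5592 = 83.097 N pressing into the surface.
The normal force is therefore N = mg cos 34° + F sin 34° = 89.457 + 83.097 = 172.554 N, and kinetic friction down the slope is μN = 0.33 × 172.554 = 56.943 N.
Along the incline: F cos 34° − mg sin 34° − μN = ma, so 123.189 − 60.343 − 56.943 = 11 a, giving a = 0.5366 m/s².

0.537 m/s²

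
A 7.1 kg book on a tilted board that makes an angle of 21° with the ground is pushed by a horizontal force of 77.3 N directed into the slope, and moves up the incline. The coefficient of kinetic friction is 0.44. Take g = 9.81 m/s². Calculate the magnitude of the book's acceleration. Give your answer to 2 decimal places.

The horizontal push has components F cos 21° = 77.3 × 0.9336 = 72.167 N up the incline and F sin 21° = 77.3 × 0.3584 = 27.704 N pressing into the surface.
The normal force is therefore N = mg cos 21° + F sin 21° = 65.026 + 27.704 = 92.730 N, and kinetic friction down the slope is μN = 0.44 × 92.730 = 40.801 N.
Along the incline: F cos 21° − mg sin 21° − μN = ma, so 72.167 − 24.963 − 40.801 = 7.1 a, giving a = 0.9018 m/s².

0.90 m/s²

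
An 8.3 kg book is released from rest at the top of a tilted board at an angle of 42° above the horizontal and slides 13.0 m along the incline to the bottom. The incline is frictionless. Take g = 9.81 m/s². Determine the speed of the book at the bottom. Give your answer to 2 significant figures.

The weight component along the incline is mg sin 42° = 54.483 N and the normal force is N = mg cos 42° = 60.509 N.
With no friction, a = g sin 42° = 6.5642 m/s².
Starting from rest over a distance of 13.0 m, v² = 2aL = 2 × 6.5642 × 13.0 = 170.6692, so v = 13.0640 m/s.

13 m/s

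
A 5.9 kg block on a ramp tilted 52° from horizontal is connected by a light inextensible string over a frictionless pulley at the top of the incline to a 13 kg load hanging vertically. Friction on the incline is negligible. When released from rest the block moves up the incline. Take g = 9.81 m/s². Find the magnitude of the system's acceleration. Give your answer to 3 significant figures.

For the block on the incline: the weight component along the slope is m₁g sin 52° = 5.9 × 9.81 × 0.7880 = 45.609 N and the normal force is N = m₁g cos 52° = 35.634 N.
Newton's second law for the block (up-slope positive): T − 45.609 = 5.9 a. For the hanging load (downward positive): 13 × 9.81 − T = 13 a.
Adding the two equations eliminates T: 81.921 = 18.9 a, so a = 4.3344 m/s².

4.33 m/s²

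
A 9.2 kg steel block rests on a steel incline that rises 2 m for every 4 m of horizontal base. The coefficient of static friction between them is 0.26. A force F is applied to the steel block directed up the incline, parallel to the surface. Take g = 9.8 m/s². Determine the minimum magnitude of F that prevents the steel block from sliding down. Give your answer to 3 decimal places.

The normal force is N = mg cos 26.57° = 80.642 N. With F at its minimum the steel block is on the verge of sliding down, so static friction is at its maximum μ_s N = 0.26 × 80.642 = 20.967 N and acts up the slope.
Equilibrium along the incline: F + μ_s N = mg sin 26.57°, so F = 40.321 − 20.967 = 19.354 N.

19.354 N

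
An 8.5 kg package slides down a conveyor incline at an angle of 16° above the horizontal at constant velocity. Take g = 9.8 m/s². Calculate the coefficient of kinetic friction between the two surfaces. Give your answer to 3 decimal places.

At constant velocity the net force along the incline is zero: mg sin 16° = μ mg cos 16°.
So μ = tan 16° = 0.2756 / 0.9613 = 0.2867.

0.287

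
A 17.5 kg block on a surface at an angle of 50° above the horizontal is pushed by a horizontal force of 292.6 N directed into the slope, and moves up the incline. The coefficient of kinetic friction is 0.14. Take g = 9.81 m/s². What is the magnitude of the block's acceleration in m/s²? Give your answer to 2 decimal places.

0.56 m/s²

The horizontal push has components F cos 50° = 292.6 × 0.6428 = 188.083 N up the incline and F sin 50° = 292.6 × 0.7660 = 224.132 N pressing into the surface.
The normal force is therefore N = mg cos 50° + F sin 50° = 110.353 + 224.132 = 334.485 N, and kinetic friction down the slope is μN = 0.14 × 334.485 = 46.828 N.
Along the incline: F cos 50° − mg sin 50° − μN = ma, so 188.083 − 131.503 − 46.828 = 17.5 a, giving a = 0.5573 m/s².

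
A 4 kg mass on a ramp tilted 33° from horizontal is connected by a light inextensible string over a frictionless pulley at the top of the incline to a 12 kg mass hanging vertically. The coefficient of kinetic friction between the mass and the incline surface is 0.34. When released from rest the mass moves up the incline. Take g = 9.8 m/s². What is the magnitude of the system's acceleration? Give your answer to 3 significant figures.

5.32 m/s²

For the mass on the incline: the weight component along the slope is m₁g sin 33° = 4 × 9.8 × 0.5446 = 21.348 N and the normal force is N = m₁g cos 33° = 32.876 N.
Kinetic friction opposes the mass's motion up the incline: f = μN = 0.34 × 32.876 = 11.178 N acting down the slope.
Newton's second law for the mass (up-slope positive): T − 21.348 − 11.178 = 4 a. For the hanging mass (downward positive): 12 × 9.8 − T = 12 a.
Adding the two equations eliminates T: 85.074 = 16 a, so a = 5.3171 m/s².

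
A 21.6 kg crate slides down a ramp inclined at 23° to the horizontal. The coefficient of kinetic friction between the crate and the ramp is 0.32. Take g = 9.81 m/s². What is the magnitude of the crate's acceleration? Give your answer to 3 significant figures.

Resolving the weight along the incline: the component pulling the crate down the slope is mg sin 23° = 21.6 × 9.81 × 0.3907 = 82.788 N, and the normal force is N = mg cos 23° = 21.6 × 9.81 × 0.9205 = 195.050 N.
Kinetic friction acts up the slope with magnitude f = μN = 0.32 × 195.050 = 62.416 N.
Net force along the incline is 82.788 − 62.416 = 20.372 N, so a = 20.372 / 21.6 = 0.9431 m/s².

0.943 m/s²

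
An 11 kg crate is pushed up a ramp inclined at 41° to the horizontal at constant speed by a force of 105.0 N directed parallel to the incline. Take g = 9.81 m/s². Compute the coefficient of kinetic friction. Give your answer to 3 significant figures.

At constant speed ΣF = 0 along the incline. The applied 105.0 N acts up the slope; the weight component mg sin 41° = 70.795 N and kinetic friction μN both act down the slope.
So 105.0 = 70.795 + μ × 81.441, giving μ = (105.0 − 70.795) / 81.441 = 0.4200.

0.420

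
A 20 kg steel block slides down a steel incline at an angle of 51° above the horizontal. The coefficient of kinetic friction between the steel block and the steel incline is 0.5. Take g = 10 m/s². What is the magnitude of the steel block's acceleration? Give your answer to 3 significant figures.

4.62 m/s²

Resolving the weight along the incline: the component pulling the steel block down the slope is mg sin 51° = 20 × 10 × 0.7771 = 155.420 N, and the normal force is N = mg cos 51° = 20 × 10 × 0.6293 = 125.860 N.
Kinetic friction acts up the slope with magnitude f = μN = 0.5 × 125.860 = 62.930 N.
Net force along the incline is 155.420 − 62.930 = 92.490 N, so a = 92.490 / 20 = 4.6245 m/s².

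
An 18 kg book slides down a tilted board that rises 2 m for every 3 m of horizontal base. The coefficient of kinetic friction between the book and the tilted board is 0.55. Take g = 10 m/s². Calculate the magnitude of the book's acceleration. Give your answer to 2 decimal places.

0.97 m/s²

Resolving the weight along the incline: the component pulling the book down the slope is mg sin 33.69° = 18 × 10 × 0.5547 = 99.846 N, and the normal force is N = mg cos 33.69° = 18 × 10 × 0.8321 = 149.778 N.
Kinetic friction acts up the slope with magnitude f = μN = 0.55 × 149.778 = 82.378 N.
Net force along the incline is 99.846 − 82.378 = 17.468 N, so a = 17.468 / 18 = 0.9704 m/s².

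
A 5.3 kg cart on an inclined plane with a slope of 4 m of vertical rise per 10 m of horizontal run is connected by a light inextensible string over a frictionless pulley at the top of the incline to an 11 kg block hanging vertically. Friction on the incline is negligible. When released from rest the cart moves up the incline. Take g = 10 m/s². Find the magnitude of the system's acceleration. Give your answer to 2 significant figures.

For the cart on the incline: the weight component along the slope is m₁g sin 21.80° = 5.3 × 10 × 0.3714 = 19.684 N and the normal force is N = m₁g cos 21.80° = 49.209 N.
Newton's second law for the cart (up-slope positive): T − 19.684 = 5.3 a. For the hanging block (downward positive): 11 × 10 − T = 11 a.
Adding the two equations eliminates T: 90.316 = 16.3 a, so a = 5.5409 m/s².

5.5 m/s²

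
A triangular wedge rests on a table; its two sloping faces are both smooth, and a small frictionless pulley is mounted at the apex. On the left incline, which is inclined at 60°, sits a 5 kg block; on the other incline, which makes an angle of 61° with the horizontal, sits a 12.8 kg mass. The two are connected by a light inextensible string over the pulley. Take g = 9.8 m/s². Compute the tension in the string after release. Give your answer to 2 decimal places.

Resolve each weight along its own incline: the 5 kg mass has component 5 × 9.8 × sin 60° = 42.435 N down its slope, and the 12.8 kg mass has 12.8 × 9.8 × sin 61° = 109.712 N down its slope.
The 12.8 kg side's 109.712 N exceeds the other side's 42.435 N, so that mass slides down and the 5 kg mass slides up. Taking that direction as positive, Newton's second law for the whole system gives 109.712 − 42.435 = (5 + 12.8) a, so a = 67.277 / 17.8 = 3.7796 m/s².
For the 5 kg mass (up-slope positive): T − 42.435 = 5 × 3.7796, so T = 61.333 N.

61.33 N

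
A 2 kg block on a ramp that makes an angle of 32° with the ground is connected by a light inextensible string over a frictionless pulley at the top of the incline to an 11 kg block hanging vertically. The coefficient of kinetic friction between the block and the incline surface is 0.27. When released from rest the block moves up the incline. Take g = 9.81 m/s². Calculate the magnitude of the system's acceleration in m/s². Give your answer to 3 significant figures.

For the block on the incline: the weight component along the slope is m₁g sin 32° = 2 × 9.81 × 0.5299 = 10.397 N and the normal force is N = m₁g cos 32° = 16.639 N.
Kinetic friction opposes the block's motion up the incline: f = μN = 0.27 × 16.639 = 4.493 N acting down the slope.
Newton's second law for the block (up-slope positive): T − 10.397 − 4.493 = 2 a. For the hanging block (downward positive): 11 × 9.81 − T = 11 a.
Adding the two equations eliminates T: 93.020 = 13 a, so a = 7.1554 m/s².

7.16 m/s²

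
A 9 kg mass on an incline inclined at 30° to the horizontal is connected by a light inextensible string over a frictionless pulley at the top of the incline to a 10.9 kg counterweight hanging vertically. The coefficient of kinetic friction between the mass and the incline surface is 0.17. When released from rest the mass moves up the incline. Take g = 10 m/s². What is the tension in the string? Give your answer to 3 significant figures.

81.2 N

For the mass on the incline: the weight component along the slope is m₁g sin 30° = 9 × 10 × 0.5000 = 45.000 N and the normal force is N = m₁g cos 30° = 77.942 N.
Kinetic friction opposes the mass's motion up the incline: f = μN = 0.17 × 77.942 = 13.250 N acting down the slope.
Newton's second law for the mass (up-slope positive): T − 45.000 − 13.250 = 9 a. For the hanging counterweight (downward positive): 10.9 × 10 − T = 10.9 a.
Adding the two equations eliminates T: 50.750 = 19.9 a, so a = 2.5503 m/s².
Then from the hanging counterweight's equation, T = 10.9 × (10 − 2.5503) = 81.202 N.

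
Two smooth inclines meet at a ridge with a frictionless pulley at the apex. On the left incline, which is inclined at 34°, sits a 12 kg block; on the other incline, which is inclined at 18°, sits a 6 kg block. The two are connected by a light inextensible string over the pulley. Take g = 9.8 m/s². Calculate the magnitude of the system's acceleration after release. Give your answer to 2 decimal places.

2.64 m/s²

Resolve each weight along its own incline: the 12 kg mass has component 12 × 9.8 × sin 34° = 65.761 N down its slope, and the 6 kg mass has 6 × 9.8 × sin 18° = 18.170 N down its slope.
The 12 kg side's 65.761 N exceeds the other side's 18.170 N, so that mass slides down and the 6 kg mass slides up. Taking that direction as positive, Newton's second law for the whole system gives 65.761 − 18.170 = (12 + 6) a, so a = 47.591 / 18 = 2.6439 m/s².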